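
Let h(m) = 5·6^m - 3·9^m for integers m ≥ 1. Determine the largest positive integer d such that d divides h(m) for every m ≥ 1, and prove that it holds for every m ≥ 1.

Computing the first values: h(1) = 3 and h(2) = -63; gcd(3, -63) = 3, so d ≤ 3.
We prove 3 | 5·6^m - 3·9^m for all m ≥ 1 by induction on m.
Base step (m = 1): h(1) = 3 = 3·(1), so 3 | h(1).
Inductive step: assume the claim holds for m = k, i.e. 3 | h(k). Then
h(k+1) − 9·h(k) = (5·6^(k+1) - 3·9^(k+1)) − 9·(5·6^k - 3·9^k) = (5)·6^k·(6 − 9) = (-15)·6^k. Since 3 | h(k) by the inductive hypothesis, 3 | 9·h(k); and 3 | -15 since -15 = 3·-5. Therefore 3 | h(k+1).
This completes the induction.
Therefore the largest such d is 3.

d = 3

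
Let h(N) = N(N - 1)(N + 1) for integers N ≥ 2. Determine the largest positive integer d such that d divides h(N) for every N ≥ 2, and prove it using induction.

Computing the first values: h(2) = 6 and h(3) = 24; gcd(6, 24) = 6, so d ≤ 6.
We prove 6 | N(N - 1)(N + 1) for all N ≥ 2 by induction on N.
For the base case N = 2: h(2) = 6 = 6·(1), so 6 | h(2).
Suppose the result is true for N = k, i.e. 6 | h(k). Then
h(k+1) − h(k) = k·(k+1)·(k+2) − (k-1)·k·(k+1) = k·(k+1)·[(k+2) − (k-1)] = 3·k·(k+1). The product of 2 consecutive integers is divisible by (2)! = 2, so h(k+1) − h(k) is divisible by 3·2 = 6. By the inductive hypothesis 6 | h(k), hence 6 | h(k+1).
Hence, by induction on N, the claim holds for every N ≥ 2.
Therefore the largest such d is 6.

d = 6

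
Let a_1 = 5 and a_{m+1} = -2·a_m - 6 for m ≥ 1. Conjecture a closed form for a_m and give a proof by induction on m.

Computing the first terms: a_1 = 5, a_2 = -16, a_3 = 26. This suggests a_m = 7(-2)^(m - 1) - 2.
For the base case m = 1: the formula gives 5 = 5 = a_1.
Inductive step: suppose the statement holds for some r ≥ 1, so a_r = 7(-2)^(r - 1) - 2.
Then a_{r+1} = -2·a_r - 6 = -2·(7(-2)^(r - 1) - 2) - 6 = 7(-2)^r - 2 = 7(-2)^((r+1) - 1) - 2,
which is the claimed formula at m = r+1.
By the principle of mathematical induction, the result holds for all m ≥ 1.

a_m = 7(-2)^(m - 1) - 2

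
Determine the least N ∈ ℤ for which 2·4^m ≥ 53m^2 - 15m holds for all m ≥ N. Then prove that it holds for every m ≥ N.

At m = 4: 512 < 788, so the inequality fails and N ≥ 5. We prove 2·4^m ≥ 53m^2 - 15m for all m ≥ 5.
For the base case m = 5: 2·4^m = 2048 and 53m^2 - 15m = 1250, so 2048 ≥ 1250.
For the inductive step, assume it holds for an arbitrary r ≥ 5, so 2·4^r ≥ 53r^2 - 15r.
Then 2·4^(r + 1) = 4·(2·4^r) ≥ 4·(53r^2 - 15r).
Also, for r ≥ 5 we have 4·(53r^2 - 15r) ≥ 53(r+1)^2 - 15(r+1), since 4·(53r^2 - 15r) − (53(r+1)^2 - 15(r+1)) = 159r^2 - 151r - 38, which is nonnegative for all r ≥ 5.
Combining, 2·4^(r + 1) ≥ 53(r+1)^2 - 15(r+1).
Hence, by induction on m, the claim holds for every m ≥ 5.
Hence the smallest such N is 5.

N = 5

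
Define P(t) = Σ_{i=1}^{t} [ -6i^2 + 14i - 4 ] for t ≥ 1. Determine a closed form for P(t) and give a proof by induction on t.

We claim P(t) = -2t(t^2 - 2t - 1) for all t ≥ 1.
When t = 1: P(1) = 4, and the closed form gives 4. They agree.
For the inductive step, assume it holds for an arbitrary i ≥ 1, so P(i) = 2i(-i^2 + 2i + 1).
Then P(i+1) = P(i) + (-6i^2 + 2i + 4) = (2i(-i^2 + 2i + 1)) + (-6i^2 + 2i + 4).
Simplifying, P(i+1) = -2(i + 1)(i^2 - 2) = -2(i+1)((i+1)^2 - 2(i+1) - 1),
which is the closed form with t = i+1.
Hence, by induction on t, the claim holds for every t ≥ 1.

P(t) = -2t(t^2 - 2t - 1)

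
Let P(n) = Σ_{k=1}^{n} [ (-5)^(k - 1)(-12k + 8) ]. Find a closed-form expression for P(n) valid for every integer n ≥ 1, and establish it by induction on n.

We claim P(n) = (-5)^n(2n - 1) + 1 for all n ≥ 1.
When n = 1: P(1) = -4, and the closed form gives -4. They agree.
Suppose the result is true for n = k, so P(k) = (-5)^k(2k - 1) + 1.
Then P(k+1) = P(k) + ((-5)^k(-12k - 4)) = ((-5)^k(2k - 1) + 1) + ((-5)^k(-12k - 4)).
Simplifying, P(k+1) = -10(-5)^k·k - 5(-5)^k + 1 = (-5)^(k+1)(2(k+1) - 1) + 1,
which is the closed form with n = k+1.
By induction, the statement is established for all n ≥ 1.

P(n) = (-5)^n(2n - 1) + 1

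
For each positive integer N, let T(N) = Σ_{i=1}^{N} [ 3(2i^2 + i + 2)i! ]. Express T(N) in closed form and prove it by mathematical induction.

We claim T(N) = (6N + 3)(N + 1)! - 3 for all N ≥ 1.
Base step (N = 1): T(1) = 15, and the closed form gives 15. They agree.
Suppose the result is true for N = i, so T(i) = (6i + 3)(i + 1)! - 3.
Then T(i+1) = T(i) + (3(2i^2 + 5i + 5)(i + 1)!) = ((6i + 3)(i + 1)! - 3) + (3(2i^2 + 5i + 5)(i + 1)!).
Simplifying, T(i+1) = (6(i+1) + 3)((i+1) + 1)! - 3,
which is the closed form with N = i+1.
This completes the induction.

T(N) = (6N + 3)(N + 1)! - 3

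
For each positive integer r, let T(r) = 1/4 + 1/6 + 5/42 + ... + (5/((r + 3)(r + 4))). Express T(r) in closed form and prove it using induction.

T(r) = 5r/(4(r + 4))

We claim T(r) = 5r/(4(r + 4)) for all r ≥ 1.
Base case (r = 1): T(1) = 1/4, and the closed form gives 1/4. They agree.
Suppose the result is true for r = m, so T(m) = 5m/(4(m + 4)).
Then T(m+1) = T(m) + (5/((m + 4)(m + 5))) = (5m/(4(m + 4))) + (5/((m + 4)(m + 5))).
Simplifying, T(m+1) = 5(m + 1)/(4(m + 5)) = 5(m+1)/(4((m+1) + 4)),
which is the closed form with r = m+1.
Hence, by induction on r, the claim holds for every r ≥ 1.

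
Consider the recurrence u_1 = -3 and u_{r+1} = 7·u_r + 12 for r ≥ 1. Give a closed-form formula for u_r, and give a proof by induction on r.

u_r = -7^(r - 1) - 2

Computing the first terms: u_1 = -3, u_2 = -9, u_3 = -51. This suggests u_r = -7^(r - 1) - 2.
For the base case r = 1: the formula gives -3 = -3 = u_1.
Suppose the result is true for r = j, so u_j = -7^(j - 1) - 2.
Then u_{j+1} = 7·u_j + 12 = 7·(-7^(j - 1) - 2) + 12 = -7^j - 2 = -7^((j+1) - 1) - 2,
which is the claimed formula at r = j+1.
By induction, the statement is established for all r ≥ 1.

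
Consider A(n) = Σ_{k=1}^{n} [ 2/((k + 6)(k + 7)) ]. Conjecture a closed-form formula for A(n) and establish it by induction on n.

A(n) = 2n/(7(n + 7))

We claim A(n) = 2n/(7(n + 7)) for all n ≥ 1.
For the base case n = 1: A(1) = 1/28, and the closed form gives 1/28. They agree.
Inductive step: assume the claim holds for n = k, so A(k) = 2k/(7(k + 7)).
Then A(k+1) = A(k) + (2/((k + 7)(k + 8))) = (2k/(7(k + 7))) + (2/((k + 7)(k + 8))).
Simplifying, A(k+1) = 2(k + 1)/(7(k + 8)) = 2(k+1)/(7((k+1) + 7)),
which is the closed form with n = k+1.
By the principle of mathematical induction, the result holds for all n ≥ 1.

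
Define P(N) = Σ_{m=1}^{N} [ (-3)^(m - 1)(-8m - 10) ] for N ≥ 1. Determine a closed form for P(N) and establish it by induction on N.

We claim P(N) = (-3)^N(2N + 3) - 3 for all N ≥ 1.
When N = 1: P(1) = -18, and the closed form gives -18. They agree.
Suppose the result is true for N = m, so P(m) = (-3)^m(2m + 3) - 3.
Then P(m+1) = P(m) + ((-3)^m(-8m - 18)) = ((-3)^m(2m + 3) - 3) + ((-3)^m(-8m - 18)).
Simplifying, P(m+1) = -6(-3)^m·m - 15(-3)^m - 3 = (-3)^(m+1)(2(m+1) + 3) - 3,
which is the closed form with N = m+1.
By the principle of mathematical induction, the result holds for all N ≥ 1.

P(N) = (-3)^N(2N + 3) - 3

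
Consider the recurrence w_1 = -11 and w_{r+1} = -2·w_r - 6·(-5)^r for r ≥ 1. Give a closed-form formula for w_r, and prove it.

w_r = -(-2)^(r - 1) + 2(-5)^r

Computing the first terms: w_1 = -11, w_2 = 52, w_3 = -254. This suggests w_r = -(-2)^(r - 1) + 2(-5)^r.
For the base case r = 1: the formula gives -11 = -11 = w_1.
Suppose the result is true for r = k, so w_k = -(-2)^(k - 1) + 2(-5)^k.
Then w_{k+1} = -2·w_k - 6·(-5)^k = -2·(-(-2)^(k - 1) + 2(-5)^k) - 6·(-5)^k = -(-2)^k + 2(-5)^(k + 1) = -(-2)^((k+1) - 1) + 2(-5)^(k+1),
which is the claimed formula at r = k+1.
By induction, the statement is established for all r ≥ 1.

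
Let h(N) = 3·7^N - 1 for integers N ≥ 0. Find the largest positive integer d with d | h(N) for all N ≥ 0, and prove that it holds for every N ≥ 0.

Computing the first values: h(0) = 2 and h(1) = 20; gcd(2, 20) = 2, so d ≤ 2.
We prove 2 | 3·7^N - 1 for all N ≥ 0 by induction on N.
For the base case N = 0: h(0) = 2 = 2·(1), so 2 | h(0).
Suppose the result is true for N = r, i.e. 2 | h(r). Then
h(r+1) = 3·7^(r+1) - 1 = 7·(3·7^r - 1) + 6 = 7·h(r) + 6. The first term is divisible by 2 by the inductive hypothesis, and 6 is divisible by 2. Hence 2 | h(r+1).
Hence, by induction on N, the claim holds for every N ≥ 0.
Therefore the largest such d is 2.

d = 2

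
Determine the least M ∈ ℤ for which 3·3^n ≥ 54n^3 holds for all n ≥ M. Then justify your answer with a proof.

At n = 8: 19683 < 27648, so the inequality fails and M ≥ 9. We prove 3·3^n ≥ 54n^3 for all n ≥ 9.
When n = 9: 3·3^n = 59049 and 54n^3 = 39366, so 59049 ≥ 39366.
For the inductive step, assume it holds for an arbitrary i ≥ 9, so 3·3^i ≥ 54i^3.
Then 3·3^(i + 1) = 3·(3·3^i) ≥ 3·(54i^3).
Also, for i ≥ 9 we have 3·(54i^3) ≥ 54(i+1)^3, since 3 ≥ (1 + 1/i)^3 for all i ≥ 9.
Combining, 3·3^(i + 1) ≥ 54(i+1)^3.
By induction, the statement is established for all n ≥ 9.
Hence the smallest such M is 9.

M = 9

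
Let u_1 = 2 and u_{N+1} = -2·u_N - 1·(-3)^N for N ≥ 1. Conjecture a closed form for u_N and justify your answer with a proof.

Computing the first terms: u_1 = 2, u_2 = -1, u_3 = -7. This suggests u_N = 5(-2)^(N - 1) + (-3)^N.
For the base case N = 1: the formula gives 2 = 2 = u_1.
For the inductive step, assume it holds for an arbitrary r ≥ 1, so u_r = 5(-2)^(r - 1) + (-3)^r.
Then u_{r+1} = -2·u_r - 1·(-3)^r = -2·(5(-2)^(r - 1) + (-3)^r) - 1·(-3)^r = 5(-2)^r + (-3)^(r + 1) = 5(-2)^((r+1) - 1) + (-3)^(r+1),
which is the claimed formula at N = r+1.
Hence, by induction on N, the claim holds for every N ≥ 1.

u_N = 5(-2)^(N - 1) + (-3)^N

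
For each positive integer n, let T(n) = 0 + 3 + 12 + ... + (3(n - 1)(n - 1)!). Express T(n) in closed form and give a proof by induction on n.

We claim T(n) = 3n! - 3 for all n ≥ 1.
Base step (n = 1): T(1) = 0, and the closed form gives 0. They agree.
For the inductive step, assume it holds for an arbitrary i ≥ 1, so T(i) = 3i! - 3.
Then T(i+1) = T(i) + (3i·i!) = (3i! - 3) + (3i·i!).
Simplifying, T(i+1) = 3(i+1)! - 3,
which is the closed form with n = i+1.
By the principle of mathematical induction, the result holds for all n ≥ 1.

T(n) = 3n! - 3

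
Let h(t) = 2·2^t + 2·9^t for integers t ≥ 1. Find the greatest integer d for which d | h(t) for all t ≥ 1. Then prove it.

Computing the first values: h(1) = 22 and h(2) = 170; gcd(22, 170) = 2, so d ≤ 2.
We prove 2 | 2·2^t + 2·9^t for all t ≥ 1 by induction on t.
Base case (t = 1): h(1) = 22 = 2·(11), so 2 | h(1).
For the inductive step, assume it holds for an arbitrary i ≥ 1, i.e. 2 | h(i). Then
h(i+1) − 9·h(i) = (2·2^(i+1) + 2·9^(i+1)) − 9·(2·2^i + 2·9^i) = (2)·2^i·(2 − 9) = (-14)·2^i. Since 2 | h(i) by the inductive hypothesis, 2 | 9·h(i); and 2 | -14 since -14 = 2·-7. Therefore 2 | h(i+1).
By induction, the statement is established for all t ≥ 1.
Therefore the largest such d is 2.

d = 2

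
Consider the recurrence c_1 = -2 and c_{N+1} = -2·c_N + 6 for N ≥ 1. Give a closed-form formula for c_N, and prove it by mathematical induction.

c_N = -(-2)^(N + 1) + 2

Computing the first terms: c_1 = -2, c_2 = 10, c_3 = -14. This suggests c_N = -(-2)^(N + 1) + 2.
For the base case N = 1: the formula gives -2 = -2 = c_1.
Suppose the result is true for N = k, so c_k = -(-2)^(k + 1) + 2.
Then c_{k+1} = -2·c_k + 6 = -2·(-(-2)^(k + 1) + 2) + 6 = -(-2)^(k + 2) + 2 = -(-2)^((k+1) + 1) + 2,
which is the claimed formula at N = k+1.
By the principle of mathematical induction, the result holds for all N ≥ 1.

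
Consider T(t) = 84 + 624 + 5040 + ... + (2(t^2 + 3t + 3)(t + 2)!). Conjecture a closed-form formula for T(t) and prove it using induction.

T(t) = (2t + 2)(t + 3)! - 12

We claim T(t) = (2t + 2)(t + 3)! - 12 for all t ≥ 1.
When t = 1: T(1) = 84, and the closed form gives 84. They agree.
Inductive step: assume the claim holds for t = i, so T(i) = (2i + 2)(i + 3)! - 12.
Then T(i+1) = T(i) + (2(i^2 + 5i + 7)(i + 3)!) = ((2i + 2)(i + 3)! - 12) + (2(i^2 + 5i + 7)(i + 3)!).
Simplifying, T(i+1) = (2(i+1) + 2)((i+1) + 3)! - 12,
which is the closed form with t = i+1.
Hence, by induction on t, the claim holds for every t ≥ 1.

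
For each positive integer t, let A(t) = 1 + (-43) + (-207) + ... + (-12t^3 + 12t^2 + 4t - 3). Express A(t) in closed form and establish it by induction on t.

A(t) = -t(3t^3 + 2t^2 - 5t - 1)

We claim A(t) = -t(3t^3 + 2t^2 - 5t - 1) for all t ≥ 1.
Base case (t = 1): A(1) = 1, and the closed form gives 1. They agree.
For the inductive step, assume it holds for an arbitrary p ≥ 1, so A(p) = p(-3p^3 - 2p^2 + 5p + 1).
Then A(p+1) = A(p) + (-12p^3 - 24p^2 - 8p + 1) = (p(-3p^3 - 2p^2 + 5p + 1)) + (-12p^3 - 24p^2 - 8p + 1).
Simplifying, A(p+1) = -(p + 1)(3p^3 + 11p^2 + 8p - 1) = -(p+1)(3(p+1)^3 + 2(p+1)^2 - 5(p+1) - 1),
which is the closed form with t = p+1.
By the principle of mathematical induction, the result holds for all t ≥ 1.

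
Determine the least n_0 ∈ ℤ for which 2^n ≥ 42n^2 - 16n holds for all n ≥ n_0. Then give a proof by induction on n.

At n = 12: 4096 < 5856, so the inequality fails and n_0 ≥ 13. We prove 2^n ≥ 42n^2 - 16n for all n ≥ 13.
When n = 13: 2^n = 8192 and 42n^2 - 16n = 6890, so 8192 ≥ 6890.
Inductive step: suppose the statement holds for some m ≥ 13, so 2^m ≥ 42m^2 - 16m.
Then 2^(m + 1) = 2·(2^m) ≥ 2·(42m^2 - 16m).
Also, for m ≥ 13 we have 2·(42m^2 - 16m) ≥ 42(m+1)^2 - 16(m+1), since 2·(42m^2 - 16m) − (42(m+1)^2 - 16(m+1)) = 42m^2 - 100m - 26, which is nonnegative for all m ≥ 13.
Combining, 2^(m + 1) ≥ 42(m+1)^2 - 16(m+1).
Hence, by induction on n, the claim holds for every n ≥ 13.
Hence the smallest such n_0 is 13.

n_0 = 13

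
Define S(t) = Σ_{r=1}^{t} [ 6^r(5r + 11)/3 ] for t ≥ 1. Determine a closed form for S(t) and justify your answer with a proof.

S(t) = 2·6^t(t + 2) - 4

We claim S(t) = 2·6^t(t + 2) - 4 for all t ≥ 1.
Base step (t = 1): S(1) = 32, and the closed form gives 32. They agree.
Inductive step: suppose the statement holds for some r ≥ 1, so S(r) = 2·6^r(r + 2) - 4.
Then S(r+1) = S(r) + (6^r(10r + 32)) = (2·6^r(r + 2) - 4) + (6^r(10r + 32)).
Simplifying, S(r+1) = 12·6^r·r + 36·6^r - 4 = 2·6^(r+1)((r+1) + 2) - 4,
which is the closed form with t = r+1.
By induction, the statement is established for all t ≥ 1.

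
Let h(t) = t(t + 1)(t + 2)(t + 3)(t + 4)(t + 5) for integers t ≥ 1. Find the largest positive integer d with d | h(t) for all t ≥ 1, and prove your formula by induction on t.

Computing the first values: h(1) = 720 and h(2) = 5040; gcd(720, 5040) = 720, so d ≤ 720.
We prove 720 | t(t + 1)(t + 2)(t + 3)(t + 4)(t + 5) for all t ≥ 1 by induction on t.
Base step (t = 1): h(1) = 720 = 720·(1), so 720 | h(1).
Inductive step: assume the claim holds for t = m, i.e. 720 | h(m). Then
h(m+1) − h(m) = (m+1)·(m+2)·(m+3)·(m+4)·(m+5)·(m+6) − m·(m+1)·(m+2)·(m+3)·(m+4)·(m+5) = (m+1)·(m+2)·(m+3)·(m+4)·(m+5)·[(m+6) − m] = 6·(m+1)·(m+2)·(m+3)·(m+4)·(m+5). The product of 5 consecutive integers is divisible by (5)! = 120, so h(m+1) − h(m) is divisible by 6·120 = 720. By the inductive hypothesis 720 | h(m), hence 720 | h(m+1).
Hence, by induction on t, the claim holds for every t ≥ 1.
Therefore the largest such d is 720.

d = 720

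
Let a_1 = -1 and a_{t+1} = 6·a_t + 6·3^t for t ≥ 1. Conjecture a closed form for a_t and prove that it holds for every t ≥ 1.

a_t = -2·3^t + 5·6^(t - 1)

Computing the first terms: a_1 = -1, a_2 = 12, a_3 = 126. This suggests a_t = -2·3^t + 5·6^(t - 1).
Base step (t = 1): the formula gives -1 = -1 = a_1.
Suppose the result is true for t = k, so a_k = -2·3^k + 5·6^(k - 1).
Then a_{k+1} = 6·a_k + 6·3^k = 6·(-2·3^k + 5·6^(k - 1)) + 6·3^k = -2·3^(k + 1) + 5·6^k = -2·3^(k+1) + 5·6^((k+1) - 1),
which is the claimed formula at t = k+1.
By induction, the statement is established for all t ≥ 1.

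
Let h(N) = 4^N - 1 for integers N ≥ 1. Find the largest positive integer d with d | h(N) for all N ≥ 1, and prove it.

d = 3

Computing the first values: h(1) = 3 and h(2) = 15; gcd(3, 15) = 3, so d ≤ 3.
We prove 3 | 4^N - 1 for all N ≥ 1 by induction on N.
Base case (N = 1): h(1) = 3 = 3·(1), so 3 | h(1).
Suppose the result is true for N = k, i.e. 3 | h(k). Then
4^{k+1} − 1^{k+1} = 4·4^k − 1·1^k = 4·(4^k − 1^k) + (3)·1^k. The first term is divisible by 3 by the inductive hypothesis, and the second term (3)·1^k is divisible by 3 since 3 | 3. Hence 3 | h(k+1).
This completes the induction.
Therefore the largest such d is 3.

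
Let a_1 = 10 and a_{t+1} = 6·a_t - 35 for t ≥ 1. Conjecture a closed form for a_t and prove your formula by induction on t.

a_t = 3·6^(t - 1) + 7

Computing the first terms: a_1 = 10, a_2 = 25, a_3 = 115. This suggests a_t = 3·6^(t - 1) + 7.
When t = 1: the formula gives 10 = 10 = a_1.
Inductive step: assume the claim holds for t = r, so a_r = 3·6^(r - 1) + 7.
Then a_{r+1} = 6·a_r - 35 = 6·(3·6^(r - 1) + 7) - 35 = 3·6^r + 7 = 3·6^((r+1) - 1) + 7,
which is the claimed formula at t = r+1.
By induction, the statement is established for all t ≥ 1.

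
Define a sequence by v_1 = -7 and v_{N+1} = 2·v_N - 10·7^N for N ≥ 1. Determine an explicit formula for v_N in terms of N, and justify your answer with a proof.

v_N = 7·2^(N - 1) - 2·7^N

Computing the first terms: v_1 = -7, v_2 = -84, v_3 = -658. This suggests v_N = 7·2^(N - 1) - 2·7^N.
Base step (N = 1): the formula gives -7 = -7 = v_1.
Inductive step: assume the claim holds for N = k, so v_k = 7·2^(k - 1) - 2·7^k.
Then v_{k+1} = 2·v_k - 10·7^k = 2·(7·2^(k - 1) - 2·7^k) - 10·7^k = 7·2^k - 2·7^(k + 1) = 7·2^((k+1) - 1) - 2·7^(k+1),
which is the claimed formula at N = k+1.
By the principle of mathematical induction, the result holds for all N ≥ 1.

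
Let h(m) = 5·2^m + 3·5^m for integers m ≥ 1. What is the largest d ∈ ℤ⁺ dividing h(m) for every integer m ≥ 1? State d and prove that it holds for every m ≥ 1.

Computing the first values: h(1) = 25 and h(2) = 95; gcd(25, 95) = 5, so d ≤ 5.
We prove 5 | 5·2^m + 3·5^m for all m ≥ 1 by induction on m.
Base case (m = 1): h(1) = 25 = 5·(5), so 5 | h(1).
Inductive step: assume the claim holds for m = i, i.e. 5 | h(i). Then
h(i+1) − 5·h(i) = (5·2^(i+1) + 3·5^(i+1)) − 5·(5·2^i + 3·5^i) = (5)·2^i·(2 − 5) = (-15)·2^i. Since 5 | h(i) by the inductive hypothesis, 5 | 5·h(i); and 5 | -15 since -15 = 5·-3. Therefore 5 | h(i+1).
Hence, by induction on m, the claim holds for every m ≥ 1.
Therefore the largest such d is 5.

d = 5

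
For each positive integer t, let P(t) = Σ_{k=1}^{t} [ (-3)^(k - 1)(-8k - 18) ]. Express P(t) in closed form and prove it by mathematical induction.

P(t) = (-3)^t(2t + 5) - 5

We claim P(t) = (-3)^t(2t + 5) - 5 for all t ≥ 1.
For the base case t = 1: P(1) = -26, and the closed form gives -26. They agree.
For the inductive step, assume it holds for an arbitrary k ≥ 1, so P(k) = (-3)^k(2k + 5) - 5.
Then P(k+1) = P(k) + ((-3)^k(-8k - 26)) = ((-3)^k(2k + 5) - 5) + ((-3)^k(-8k - 26)).
Simplifying, P(k+1) = -6(-3)^k·k - 21(-3)^k - 5 = (-3)^(k+1)(2(k+1) + 5) - 5,
which is the closed form with t = k+1.
By the principle of mathematical induction, the result holds for all t ≥ 1.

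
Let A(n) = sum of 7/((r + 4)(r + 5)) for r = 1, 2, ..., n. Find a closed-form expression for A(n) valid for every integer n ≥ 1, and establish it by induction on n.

A(n) = 7n/(5(n + 5))

We claim A(n) = 7n/(5(n + 5)) for all n ≥ 1.
Base case (n = 1): A(1) = 7/30, and the closed form gives 7/30. They agree.
For the inductive step, assume it holds for an arbitrary r ≥ 1, so A(r) = 7r/(5(r + 5)).
Then A(r+1) = A(r) + (7/((r + 5)(r + 6))) = (7r/(5(r + 5))) + (7/((r + 5)(r + 6))).
Simplifying, A(r+1) = 7(r + 1)/(5(r + 6)) = 7(r+1)/(5((r+1) + 5)),
which is the closed form with n = r+1.
Hence, by induction on n, the claim holds for every n ≥ 1.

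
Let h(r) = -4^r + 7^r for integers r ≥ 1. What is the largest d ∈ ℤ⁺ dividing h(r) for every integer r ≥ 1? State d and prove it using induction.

d = 3

Computing the first values: h(1) = 3 and h(2) = 33; gcd(3, 33) = 3, so d ≤ 3.
We prove 3 | -4^r + 7^r for all r ≥ 1 by induction on r.
When r = 1: h(1) = 3 = 3·(1), so 3 | h(1).
Suppose the result is true for r = p, i.e. 3 | h(p). Then
7^{p+1} − 4^{p+1} = 7·7^p − 4·4^p = 7·(7^p − 4^p) + (3)·4^p. The first term is divisible by 3 by the inductive hypothesis, and the second term (3)·4^p is divisible by 3 since 3 | 3. Hence 3 | h(p+1).
Hence, by induction on r, the claim holds for every r ≥ 1.
Therefore the largest such d is 3.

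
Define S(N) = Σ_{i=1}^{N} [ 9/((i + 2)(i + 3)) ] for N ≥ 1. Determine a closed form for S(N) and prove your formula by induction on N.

S(N) = 3N/(N + 3)

We claim S(N) = 3N/(N + 3) for all N ≥ 1.
When N = 1: S(1) = 3/4, and the closed form gives 3/4. They agree.
Inductive step: suppose the statement holds for some i ≥ 1, so S(i) = 3i/(i + 3).
Then S(i+1) = S(i) + (9/((i + 3)(i + 4))) = (3i/(i + 3)) + (9/((i + 3)(i + 4))).
Simplifying, S(i+1) = 3(i + 1)/(i + 4) = 3(i+1)/((i+1) + 3),
which is the closed form with N = i+1.
By the principle of mathematical induction, the result holds for all N ≥ 1.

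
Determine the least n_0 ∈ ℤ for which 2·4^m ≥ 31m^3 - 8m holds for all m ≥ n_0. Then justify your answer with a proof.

n_0 = 6

At m = 5: 2048 < 3835, so the inequality fails and n_0 ≥ 6. We prove 2·4^m ≥ 31m^3 - 8m for all m ≥ 6.
When m = 6: 2·4^m = 8192 and 31m^3 - 8m = 6648, so 8192 ≥ 6648.
Inductive step: suppose the statement holds for some k ≥ 6, so 2·4^k ≥ 31k^3 - 8k.
Then 2·4^(k + 1) = 4·(2·4^k) ≥ 4·(31k^3 - 8k).
Also, for k ≥ 6 we have 4·(31k^3 - 8k) ≥ 31(k+1)^3 - 8(k+1), since 4·(31k^3 - 8k) − (31(k+1)^3 - 8(k+1)) = 93k^3 - 93k^2 - 117k - 23, which is nonnegative for all k ≥ 6.
Combining, 2·4^(k + 1) ≥ 31(k+1)^3 - 8(k+1).
Hence, by induction on m, the claim holds for every m ≥ 6.
Hence the smallest such n_0 is 6.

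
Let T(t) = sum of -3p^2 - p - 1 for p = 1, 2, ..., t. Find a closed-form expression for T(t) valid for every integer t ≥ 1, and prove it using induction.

T(t) = -t(t^2 + 2t + 2)

We claim T(t) = -t(t^2 + 2t + 2) for all t ≥ 1.
For the base case t = 1: T(1) = -5, and the closed form gives -5. They agree.
For the inductive step, assume it holds for an arbitrary p ≥ 1, so T(p) = p(-p^2 - 2p - 2).
Then T(p+1) = T(p) + (-p - 3(p + 1)^2 - 2) = (p(-p^2 - 2p - 2)) + (-p - 3(p + 1)^2 - 2).
Simplifying, T(p+1) = -(p + 1)(p^2 + 4p + 5) = -(p+1)((p+1)^2 + 2(p+1) + 2),
which is the closed form with t = p+1.
By induction, the statement is established for all t ≥ 1.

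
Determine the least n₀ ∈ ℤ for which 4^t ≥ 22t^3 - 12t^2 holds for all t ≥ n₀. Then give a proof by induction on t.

At t = 6: 4096 < 4320, so the inequality fails and n₀ ≥ 7. We prove 4^t ≥ 22t^3 - 12t^2 for all t ≥ 7.
When t = 7: 4^t = 16384 and 22t^3 - 12t^2 = 6958, so 16384 ≥ 6958.
Suppose the result is true for t = j, so 4^j ≥ 22j^3 - 12j^2.
Then 4^(j + 1) = 4·(4^j) ≥ 4·(22j^3 - 12j^2).
Also, for j ≥ 7 we have 4·(22j^3 - 12j^2) ≥ 22(j+1)^3 - 12(j+1)^2, since 4·(22j^3 - 12j^2) − (22(j+1)^3 - 12(j+1)^2) = 66j^3 - 102j^2 - 42j - 10, which is nonnegative for all j ≥ 7.
Combining, 4^(j + 1) ≥ 22(j+1)^3 - 12(j+1)^2.
By the principle of mathematical induction, the result holds for all t ≥ 7.
Hence the smallest such n₀ is 7.

n₀ = 7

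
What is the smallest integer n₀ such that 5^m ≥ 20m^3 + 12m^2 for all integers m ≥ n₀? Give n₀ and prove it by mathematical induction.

At m = 4: 625 < 1472, so the inequality fails and n₀ ≥ 5. We prove 5^m ≥ 20m^3 + 12m^2 for all m ≥ 5.
When m = 5: 5^m = 3125 and 20m^3 + 12m^2 = 2800, so 3125 ≥ 2800.
Suppose the result is true for m = k, so 5^k ≥ 20k^3 + 12k^2.
Then 5^(k + 1) = 5·(5^k) ≥ 5·(20k^3 + 12k^2).
Also, for k ≥ 5 we have 5·(20k^3 + 12k^2) ≥ 20(k+1)^3 + 12(k+1)^2, since 5·(20k^3 + 12k^2) − (20(k+1)^3 + 12(k+1)^2) = 80k^3 - 12k^2 - 84k - 32, which is nonnegative for all k ≥ 5.
Combining, 5^(k + 1) ≥ 20(k+1)^3 + 12(k+1)^2.
By induction, the statement is established for all m ≥ 5.
Hence the smallest such n₀ is 5.

n₀ = 5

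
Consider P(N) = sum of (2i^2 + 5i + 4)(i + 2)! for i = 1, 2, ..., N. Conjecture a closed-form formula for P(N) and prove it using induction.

P(N) = (2N + 1)(N + 3)! - 6

We claim P(N) = (2N + 1)(N + 3)! - 6 for all N ≥ 1.
Base step (N = 1): P(1) = 66, and the closed form gives 66. They agree.
Inductive step: assume the claim holds for N = i, so P(i) = (2i + 1)(i + 3)! - 6.
Then P(i+1) = P(i) + ((2i^2 + 9i + 11)(i + 3)!) = ((2i + 1)(i + 3)! - 6) + ((2i^2 + 9i + 11)(i + 3)!).
Simplifying, P(i+1) = (2(i+1) + 1)((i+1) + 3)! - 6,
which is the closed form with N = i+1.
Hence, by induction on N, the claim holds for every N ≥ 1.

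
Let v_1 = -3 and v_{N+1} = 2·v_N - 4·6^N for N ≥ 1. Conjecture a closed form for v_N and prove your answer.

v_N = 3·2^(N - 1) - 6^N

Computing the first terms: v_1 = -3, v_2 = -30, v_3 = -204. This suggests v_N = 3·2^(N - 1) - 6^N.
Base case (N = 1): the formula gives -3 = -3 = v_1.
Suppose the result is true for N = m, so v_m = 3·2^(m - 1) - 6^m.
Then v_{m+1} = 2·v_m - 4·6^m = 2·(3·2^(m - 1) - 6^m) - 4·6^m = 3·2^m - 6^(m + 1) = 3·2^((m+1) - 1) - 6^(m+1),
which is the claimed formula at N = m+1.
By induction, the statement is established for all N ≥ 1.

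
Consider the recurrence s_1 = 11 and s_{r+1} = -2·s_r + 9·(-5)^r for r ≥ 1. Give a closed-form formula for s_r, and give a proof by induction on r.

s_r = -(-2)^(r + 1) - 3(-5)^r

Computing the first terms: s_1 = 11, s_2 = -67, s_3 = 359. This suggests s_r = -(-2)^(r + 1) - 3(-5)^r.
When r = 1: the formula gives 11 = 11 = s_1.
Inductive step: suppose the statement holds for some p ≥ 1, so s_p = -(-2)^(p + 1) - 3(-5)^p.
Then s_{p+1} = -2·s_p + 9·(-5)^p = -2·(-(-2)^(p + 1) - 3(-5)^p) + 9·(-5)^p = -(-2)^(p + 2) - 3(-5)^(p + 1) = -(-2)^((p+1) + 1) - 3(-5)^(p+1),
which is the claimed formula at r = p+1.
By the principle of mathematical induction, the result holds for all r ≥ 1.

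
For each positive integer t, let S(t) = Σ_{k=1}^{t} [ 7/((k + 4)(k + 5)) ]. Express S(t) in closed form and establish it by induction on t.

We claim S(t) = 7t/(5(t + 5)) for all t ≥ 1.
When t = 1: S(1) = 7/30, and the closed form gives 7/30. They agree.
Inductive step: assume the claim holds for t = k, so S(k) = 7k/(5(k + 5)).
Then S(k+1) = S(k) + (7/((k + 5)(k + 6))) = (7k/(5(k + 5))) + (7/((k + 5)(k + 6))).
Simplifying, S(k+1) = 7(k + 1)/(5(k + 6)) = 7(k+1)/(5((k+1) + 5)),
which is the closed form with t = k+1.
By the principle of mathematical induction, the result holds for all t ≥ 1.

S(t) = 7t/(5(t + 5))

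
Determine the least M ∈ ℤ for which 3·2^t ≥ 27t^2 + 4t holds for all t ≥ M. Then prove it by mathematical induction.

M = 10

At t = 9: 1536 < 2223, so the inequality fails and M ≥ 10. We prove 3·2^t ≥ 27t^2 + 4t for all t ≥ 10.
Base case (t = 10): 3·2^t = 3072 and 27t^2 + 4t = 2740, so 3072 ≥ 2740.
For the inductive step, assume it holds for an arbitrary r ≥ 10, so 3·2^r ≥ 27r^2 + 4r.
Then 3·2^(r + 1) = 2·(3·2^r) ≥ 2·(27r^2 + 4r).
Also, for r ≥ 10 we have 2·(27r^2 + 4r) ≥ 27(r+1)^2 + 4(r+1), since 2·(27r^2 + 4r) − (27(r+1)^2 + 4(r+1)) = 27r^2 - 50r - 31, which is nonnegative for all r ≥ 10.
Combining, 3·2^(r + 1) ≥ 27(r+1)^2 + 4(r+1).
Hence, by induction on t, the claim holds for every t ≥ 10.
Hence the smallest such M is 10.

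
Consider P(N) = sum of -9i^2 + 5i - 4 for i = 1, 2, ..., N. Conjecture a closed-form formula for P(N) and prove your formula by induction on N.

We claim P(N) = -N(3N^2 + 2N + 3) for all N ≥ 1.
Base case (N = 1): P(1) = -8, and the closed form gives -8. They agree.
Inductive step: suppose the statement holds for some i ≥ 1, so P(i) = i(-3i^2 - 2i - 3).
Then P(i+1) = P(i) + (5i - 9(i + 1)^2 + 1) = (i(-3i^2 - 2i - 3)) + (5i - 9(i + 1)^2 + 1).
Simplifying, P(i+1) = -(i + 1)(3i^2 + 8i + 8) = -(i+1)(3(i+1)^2 + 2(i+1) + 3),
which is the closed form with N = i+1.
This completes the induction.

P(N) = -N(3N^2 + 2N + 3)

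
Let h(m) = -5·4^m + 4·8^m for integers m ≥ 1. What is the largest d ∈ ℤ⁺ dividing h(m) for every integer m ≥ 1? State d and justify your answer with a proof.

d = 4

Computing the first values: h(1) = 12 and h(2) = 176; gcd(12, 176) = 4, so d ≤ 4.
We prove 4 | -5·4^m + 4·8^m for all m ≥ 1 by induction on m.
When m = 1: h(1) = 12 = 4·(3), so 4 | h(1).
Suppose the result is true for m = p, i.e. 4 | h(p). Then
h(p+1) − 8·h(p) = (-5·4^(p+1) + 4·8^(p+1)) − 8·(-5·4^p + 4·8^p) = (-5)·4^p·(4 − 8) = (20)·4^p. Since 4 | h(p) by the inductive hypothesis, 4 | 8·h(p); and 4 | 20 since 20 = 4·5. Therefore 4 | h(p+1).
Hence, by induction on m, the claim holds for every m ≥ 1.
Therefore the largest such d is 4.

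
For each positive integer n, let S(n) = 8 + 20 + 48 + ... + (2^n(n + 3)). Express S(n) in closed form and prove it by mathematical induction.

S(n) = 2·2^n(n + 2) - 4

We claim S(n) = 2·2^n(n + 2) - 4 for all n ≥ 1.
When n = 1: S(1) = 8, and the closed form gives 8. They agree.
For the inductive step, assume it holds for an arbitrary k ≥ 1, so S(k) = 2·2^k(k + 2) - 4.
Then S(k+1) = S(k) + (2^(k + 1)(k + 4)) = (2·2^k(k + 2) - 4) + (2^(k + 1)(k + 4)).
Simplifying, S(k+1) = 4·2^k·k + 12·2^k - 4 = 2·2^(k+1)((k+1) + 2) - 4,
which is the closed form with n = k+1.
By the principle of mathematical induction, the result holds for all n ≥ 1.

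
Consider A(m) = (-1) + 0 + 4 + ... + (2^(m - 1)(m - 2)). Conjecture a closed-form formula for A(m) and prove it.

We claim A(m) = 2^m(m - 3) + 3 for all m ≥ 1.
For the base case m = 1: A(1) = -1, and the closed form gives -1. They agree.
Inductive step: suppose the statement holds for some i ≥ 1, so A(i) = 2^i(i - 3) + 3.
Then A(i+1) = A(i) + (2^i(i - 1)) = (2^i(i - 3) + 3) + (2^i(i - 1)).
Simplifying, A(i+1) = 2^(i + 1)i - 2^(i + 2) + 3 = 2^(i+1)((i+1) - 3) + 3,
which is the closed form with m = i+1.
By the principle of mathematical induction, the result holds for all m ≥ 1.

A(m) = 2^m(m - 3) + 3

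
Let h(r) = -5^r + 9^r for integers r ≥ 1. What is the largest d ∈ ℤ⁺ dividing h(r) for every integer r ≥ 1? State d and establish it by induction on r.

d = 4

Computing the first values: h(1) = 4 and h(2) = 56; gcd(4, 56) = 4, so d ≤ 4.
We prove 4 | -5^r + 9^r for all r ≥ 1 by induction on r.
When r = 1: h(1) = 4 = 4·(1), so 4 | h(1).
Suppose the result is true for r = m, i.e. 4 | h(m). Then
9^{m+1} − 5^{m+1} = 9·9^m − 5·5^m = 9·(9^m − 5^m) + (4)·5^m. The first term is divisible by 4 by the inductive hypothesis, and the second term (4)·5^m is divisible by 4 since 4 | 4. Hence 4 | h(m+1).
This completes the induction.
Therefore the largest such d is 4.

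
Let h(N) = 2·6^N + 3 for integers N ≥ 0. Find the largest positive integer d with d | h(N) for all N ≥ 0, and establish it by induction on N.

d = 5

Computing the first values: h(0) = 5 and h(1) = 15; gcd(5, 15) = 5, so d ≤ 5.
We prove 5 | 2·6^N + 3 for all N ≥ 0 by induction on N.
When N = 0: h(0) = 5 = 5·(1), so 5 | h(0).
For the inductive step, assume it holds for an arbitrary k ≥ 0, i.e. 5 | h(k). Then
h(k+1) = 2·6^(k+1) + 3 = 6·(2·6^k + 3) - 15 = 6·h(k) - 15. The first term is divisible by 5 by the inductive hypothesis, and -15 is divisible by 5. Hence 5 | h(k+1).
By induction, the statement is established for all N ≥ 0.
Therefore the largest such d is 5.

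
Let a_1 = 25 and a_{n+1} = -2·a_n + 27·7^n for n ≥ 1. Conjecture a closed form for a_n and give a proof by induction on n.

a_n = (-2)^(n + 1) + 3·7^n

Computing the first terms: a_1 = 25, a_2 = 139, a_3 = 1045. This suggests a_n = (-2)^(n + 1) + 3·7^n.
Base step (n = 1): the formula gives 25 = 25 = a_1.
For the inductive step, assume it holds for an arbitrary r ≥ 1, so a_r = (-2)^(r + 1) + 3·7^r.
Then a_{r+1} = -2·a_r + 27·7^r = -2·((-2)^(r + 1) + 3·7^r) + 27·7^r = (-2)^(r + 2) + 3·7^(r + 1) = (-2)^((r+1) + 1) + 3·7^(r+1),
which is the claimed formula at n = r+1.
By induction, the statement is established for all n ≥ 1.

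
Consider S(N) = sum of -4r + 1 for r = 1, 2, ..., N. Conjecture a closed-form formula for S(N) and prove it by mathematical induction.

We claim S(N) = -N(2N + 1) for all N ≥ 1.
For the base case N = 1: S(1) = -3, and the closed form gives -3. They agree.
For the inductive step, assume it holds for an arbitrary r ≥ 1, so S(r) = r(-2r - 1).
Then S(r+1) = S(r) + (-4r - 3) = (r(-2r - 1)) + (-4r - 3).
Simplifying, S(r+1) = -(r + 1)(2r + 3) = -(r+1)(2(r+1) + 1),
which is the closed form with N = r+1.
By the principle of mathematical induction, the result holds for all N ≥ 1.

S(N) = -N(2N + 1)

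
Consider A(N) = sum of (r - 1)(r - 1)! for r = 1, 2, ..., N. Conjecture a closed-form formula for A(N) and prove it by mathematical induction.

A(N) = N! - 1

We claim A(N) = N! - 1 for all N ≥ 1.
Base step (N = 1): A(1) = 0, and the closed form gives 0. They agree.
Inductive step: suppose the statement holds for some r ≥ 1, so A(r) = r! - 1.
Then A(r+1) = A(r) + (r·r!) = (r! - 1) + (r·r!).
Simplifying, A(r+1) = (r+1)! - 1,
which is the closed form with N = r+1.
By the principle of mathematical induction, the result holds for all N ≥ 1.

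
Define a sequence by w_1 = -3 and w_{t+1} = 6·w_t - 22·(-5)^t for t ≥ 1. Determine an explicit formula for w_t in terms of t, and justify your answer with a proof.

w_t = 2(-5)^t + 7·6^(t - 1)

Computing the first terms: w_1 = -3, w_2 = 92, w_3 = 2. This suggests w_t = 2(-5)^t + 7·6^(t - 1).
Base case (t = 1): the formula gives -3 = -3 = w_1.
Inductive step: assume the claim holds for t = p, so w_p = 2(-5)^p + 7·6^(p - 1).
Then w_{p+1} = 6·w_p - 22·(-5)^p = 6·(2(-5)^p + 7·6^(p - 1)) - 22·(-5)^p = 2(-5)^(p + 1) + 7·6^p = 2(-5)^(p+1) + 7·6^((p+1) - 1),
which is the claimed formula at t = p+1.
This completes the induction.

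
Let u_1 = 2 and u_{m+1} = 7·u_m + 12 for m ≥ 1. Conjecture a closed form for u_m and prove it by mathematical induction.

u_m = 4·7^(m - 1) - 2

Computing the first terms: u_1 = 2, u_2 = 26, u_3 = 194. This suggests u_m = 4·7^(m - 1) - 2.
For the base case m = 1: the formula gives 2 = 2 = u_1.
Suppose the result is true for m = k, so u_k = 4·7^(k - 1) - 2.
Then u_{k+1} = 7·u_k + 12 = 7·(4·7^(k - 1) - 2) + 12 = 4·7^k - 2 = 4·7^((k+1) - 1) - 2,
which is the claimed formula at m = k+1.
This completes the induction.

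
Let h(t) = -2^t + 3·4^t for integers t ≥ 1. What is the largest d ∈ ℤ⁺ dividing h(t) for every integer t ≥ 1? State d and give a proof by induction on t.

Computing the first values: h(1) = 10 and h(2) = 44; gcd(10, 44) = 2, so d ≤ 2.
We prove 2 | -2^t + 3·4^t for all t ≥ 1 by induction on t.
Base case (t = 1): h(1) = 10 = 2·(5), so 2 | h(1).
Suppose the result is true for t = k, i.e. 2 | h(k). Then
h(k+1) − 4·h(k) = (-2^(k+1) + 3·4^(k+1)) − 4·(-2^k + 3·4^k) = (-1)·2^k·(2 − 4) = (2)·2^k. Since 2 | h(k) by the inductive hypothesis, 2 | 4·h(k); and 2 | 2 since 2 = 2·1. Therefore 2 | h(k+1).
Hence, by induction on t, the claim holds for every t ≥ 1.
Therefore the largest such d is 2.

d = 2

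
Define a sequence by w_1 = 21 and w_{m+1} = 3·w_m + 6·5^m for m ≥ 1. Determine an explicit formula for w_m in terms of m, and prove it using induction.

w_m = 2·3^m + 3·5^m

Computing the first terms: w_1 = 21, w_2 = 93, w_3 = 429. This suggests w_m = 2·3^m + 3·5^m.
Base case (m = 1): the formula gives 21 = 21 = w_1.
For the inductive step, assume it holds for an arbitrary r ≥ 1, so w_r = 2·3^r + 3·5^r.
Then w_{r+1} = 3·w_r + 6·5^r = 3·(2·3^r + 3·5^r) + 6·5^r = 2·3^(r + 1) + 3·5^(r + 1),
which is the claimed formula at m = r+1.
This completes the induction.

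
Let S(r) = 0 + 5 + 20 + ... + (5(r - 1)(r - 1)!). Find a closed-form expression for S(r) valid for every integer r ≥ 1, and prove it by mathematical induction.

S(r) = 5r! - 5

We claim S(r) = 5r! - 5 for all r ≥ 1.
For the base case r = 1: S(1) = 0, and the closed form gives 0. They agree.
Suppose the result is true for r = p, so S(p) = 5p! - 5.
Then S(p+1) = S(p) + (5p·p!) = (5p! - 5) + (5p·p!).
Simplifying, S(p+1) = 5(p+1)! - 5,
which is the closed form with r = p+1.
This completes the induction.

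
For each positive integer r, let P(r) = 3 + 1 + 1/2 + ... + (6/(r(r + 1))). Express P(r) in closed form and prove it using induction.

We claim P(r) = 6r/(r + 1) for all r ≥ 1.
Base step (r = 1): P(1) = 3, and the closed form gives 3. They agree.
For the inductive step, assume it holds for an arbitrary k ≥ 1, so P(k) = 6k/(k + 1).
Then P(k+1) = P(k) + (6/((k + 1)(k + 2))) = (6k/(k + 1)) + (6/((k + 1)(k + 2))).
Simplifying, P(k+1) = 6(k + 1)/(k + 2) = 6(k+1)/((k+1) + 1),
which is the closed form with r = k+1.
Hence, by induction on r, the claim holds for every r ≥ 1.

P(r) = 6r/(r + 1)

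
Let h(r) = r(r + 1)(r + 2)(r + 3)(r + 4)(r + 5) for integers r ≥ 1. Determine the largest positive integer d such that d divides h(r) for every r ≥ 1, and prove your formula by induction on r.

Computing the first values: h(1) = 720 and h(2) = 5040; gcd(720, 5040) = 720, so d ≤ 720.
We prove 720 | r(r + 1)(r + 2)(r + 3)(r + 4)(r + 5) for all r ≥ 1 by induction on r.
Base case (r = 1): h(1) = 720 = 720·(1), so 720 | h(1).
Inductive step: suppose the statement holds for some j ≥ 1, i.e. 720 | h(j). Then
h(j+1) − h(j) = (j+1)·(j+2)·(j+3)·(j+4)·(j+5)·(j+6) − j·(j+1)·(j+2)·(j+3)·(j+4)·(j+5) = (j+1)·(j+2)·(j+3)·(j+4)·(j+5)·[(j+6) − j] = 6·(j+1)·(j+2)·(j+3)·(j+4)·(j+5). The product of 5 consecutive integers is divisible by (5)! = 120, so h(j+1) − h(j) is divisible by 6·120 = 720. By the inductive hypothesis 720 | h(j), hence 720 | h(j+1).
This completes the induction.
Therefore the largest such d is 720.

d = 720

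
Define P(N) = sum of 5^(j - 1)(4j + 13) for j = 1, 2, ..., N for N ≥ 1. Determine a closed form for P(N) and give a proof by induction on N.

P(N) = 5^N(N + 3) - 3

We claim P(N) = 5^N(N + 3) - 3 for all N ≥ 1.
Base case (N = 1): P(1) = 17, and the closed form gives 17. They agree.
Inductive step: suppose the statement holds for some j ≥ 1, so P(j) = 5^j(j + 3) - 3.
Then P(j+1) = P(j) + (5^j(4j + 17)) = (5^j(j + 3) - 3) + (5^j(4j + 17)).
Simplifying, P(j+1) = 5·5^j·j + 20·5^j - 3 = 5^(j+1)((j+1) + 3) - 3,
which is the closed form with N = j+1.
By induction, the statement is established for all N ≥ 1.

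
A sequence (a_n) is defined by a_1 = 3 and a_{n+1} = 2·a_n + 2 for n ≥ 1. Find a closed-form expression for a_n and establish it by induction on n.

Computing the first terms: a_1 = 3, a_2 = 8, a_3 = 18. This suggests a_n = 5·2^(n - 1) - 2.
When n = 1: the formula gives 3 = 3 = a_1.
Suppose the result is true for n = r, so a_r = 5·2^(r - 1) - 2.
Then a_{r+1} = 2·a_r + 2 = 2·(5·2^(r - 1) - 2) + 2 = 5·2^r - 2 = 5·2^((r+1) - 1) - 2,
which is the claimed formula at n = r+1.
Hence, by induction on n, the claim holds for every n ≥ 1.

a_n = 5·2^(n - 1) - 2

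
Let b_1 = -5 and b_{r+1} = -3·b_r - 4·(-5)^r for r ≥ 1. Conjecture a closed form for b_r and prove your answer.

Computing the first terms: b_1 = -5, b_2 = 35, b_3 = -205. This suggests b_r = 5(-3)^(r - 1) + 2(-5)^r.
Base case (r = 1): the formula gives -5 = -5 = b_1.
Inductive step: assume the claim holds for r = k, so b_k = 5(-3)^(k - 1) + 2(-5)^k.
Then b_{k+1} = -3·b_k - 4·(-5)^k = -3·(5(-3)^(k - 1) + 2(-5)^k) - 4·(-5)^k = 5(-3)^k + 2(-5)^(k + 1) = 5(-3)^((k+1) - 1) + 2(-5)^(k+1),
which is the claimed formula at r = k+1.
By induction, the statement is established for all r ≥ 1.

b_r = 5(-3)^(r - 1) + 2(-5)^r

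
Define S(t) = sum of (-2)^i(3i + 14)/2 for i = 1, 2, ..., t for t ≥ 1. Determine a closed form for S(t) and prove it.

We claim S(t) = (-2)^t(t + 5) - 5 for all t ≥ 1.
When t = 1: S(1) = -17, and the closed form gives -17. They agree.
For the inductive step, assume it holds for an arbitrary i ≥ 1, so S(i) = (-2)^i(i + 5) - 5.
Then S(i+1) = S(i) + ((-2)^i(-3i - 17)) = ((-2)^i(i + 5) - 5) + ((-2)^i(-3i - 17)).
Simplifying, S(i+1) = -2(-2)^i·i - 12(-2)^i - 5 = (-2)^(i+1)((i+1) + 5) - 5,
which is the closed form with t = i+1.
By the principle of mathematical induction, the result holds for all t ≥ 1.

S(t) = (-2)^t(t + 5) - 5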